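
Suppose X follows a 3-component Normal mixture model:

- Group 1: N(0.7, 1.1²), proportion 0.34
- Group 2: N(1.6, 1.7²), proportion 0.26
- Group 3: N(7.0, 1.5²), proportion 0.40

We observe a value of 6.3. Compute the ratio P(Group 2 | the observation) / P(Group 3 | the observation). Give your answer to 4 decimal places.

Posterior odds = (w_i f_i(x)) / (w_j f_j(x)); the normalising sum cancels.
Evaluate each component's likelihood at the observed value:
  L_1 = (1/(1.1·√(2π)))·exp(−(6.3−0.7)²/(2·1.1²)) = 0.362675·exp(-12.95868) = 8.54349e-07
  L_2 = (1/(1.7·√(2π)))·exp(−(6.3−1.6)²/(2·1.7²)) = 0.234672·exp(-3.82180) = 0.00513659
  L_3 = (1/(1.5·√(2π)))·exp(−(6.3−7.0)²/(2·1.5²)) = 0.265962·exp(-0.10889) = 0.238522
Posterior odds = (w_2·L_2) / (w_3·L_3) = (0.26·0.00513659) / (0.40·0.238522) = 0.00133551 / 0.0954089 ≈ 0.0140

0.0140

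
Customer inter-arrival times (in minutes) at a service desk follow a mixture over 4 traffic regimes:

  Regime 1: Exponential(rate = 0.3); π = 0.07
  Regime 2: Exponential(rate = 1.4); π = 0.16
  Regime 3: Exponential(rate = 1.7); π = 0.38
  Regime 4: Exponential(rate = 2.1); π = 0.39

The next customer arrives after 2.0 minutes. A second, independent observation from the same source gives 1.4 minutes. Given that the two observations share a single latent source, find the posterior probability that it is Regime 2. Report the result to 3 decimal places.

Apply Bayes' rule: the posterior for each component is proportional to its prior times its likelihood at x.
Since both observations come from the same component, the likelihood for component k is f_k(x₁)·f_k(x₂).
  L_1 = [0.164643] × [0.197114] = 0.0324535
  L_2 = [0.0851341] × [0.197202] = 0.0167886
  L_3 = [0.0567346] × [0.157336] = 0.00892639
  L_4 = [0.0314907] × [0.111018] = 0.00349604
Weight by the priors:
  π_1·L_1 = 0.07 × 0.0324535 = 0.00227175
  π_2·L_2 = 0.16 × 0.0167886 = 0.00268618
  π_3·L_3 = 0.38 × 0.00892639 = 0.00339203
  π_4·L_4 = 0.39 × 0.00349604 = 0.00136345
Normaliser: 0.00227175 + 0.00268618 + 0.00339203 + 0.00136345 = 0.0097134
P(Regime 2 | data) = 0.00268618 / 0.0097134 ≈ 0.277

0.277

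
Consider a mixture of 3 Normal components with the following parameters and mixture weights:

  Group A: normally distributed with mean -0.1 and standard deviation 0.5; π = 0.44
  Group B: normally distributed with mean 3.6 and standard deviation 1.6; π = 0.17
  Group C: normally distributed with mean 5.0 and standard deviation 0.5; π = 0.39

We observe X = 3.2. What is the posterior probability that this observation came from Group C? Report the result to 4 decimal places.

The responsibility of component k is P(Z=k) f_k(x) divided by Σ_j P(Z=j) f_j(x).
Component likelihoods at x = 3.2:
  L_A = (1/(0.5·√(2π)))·exp(−(3.2−-0.1)²/(2·0.5²)) = 0.797885·exp(-21.78000) = 2.77336e-10
  L_B = (1/(1.6·√(2π)))·exp(−(3.2−3.6)²/(2·1.6²)) = 0.249339·exp(-0.03125) = 0.241668
  L_C = (1/(0.5·√(2π)))·exp(−(3.2−5.0)²/(2·0.5²)) = 0.797885·exp(-6.48000) = 0.0012238
Prior × likelihood for each component:
  P(Z=A)·L_A = 0.44 × 2.77336e-10 = 1.22028e-10
  P(Z=B)·L_B = 0.17 × 0.241668 = 0.0410835
  P(Z=C)·L_C = 0.39 × 0.0012238 = 0.000477284
Denominator: 1.22028e-10 + 0.0410835 + 0.000477284 = 0.0415608
P(Group C | data) = 0.000477284 / 0.0415608 ≈ 0.0115

0.0115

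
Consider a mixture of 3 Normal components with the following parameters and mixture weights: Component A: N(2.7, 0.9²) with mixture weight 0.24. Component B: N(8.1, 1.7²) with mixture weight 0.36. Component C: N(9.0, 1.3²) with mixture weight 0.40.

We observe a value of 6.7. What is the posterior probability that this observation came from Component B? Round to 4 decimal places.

P(component k | x) = P(Z=k)·f_k(x) / marginal(x), where marginal(x) = Σ_j P(Z=j)·f_j(x).
Component likelihoods at x = 6.7:
  L_A = 2.27688e-05
  L_B = 0.167183
  L_C = 0.064159
Prior × likelihood for each component:
  P(Z=A)·L_A = 0.24 × 2.27688e-05 = 5.4645e-06
  P(Z=B)·L_B = 0.36 × 0.167183 = 0.0601858
  P(Z=C)·L_C = 0.40 × 0.064159 = 0.0256636
Sum: 5.4645e-06 + 0.0601858 + 0.0256636 = 0.0858549
P(Component B | the observation) ≈ 0.7010

0.7010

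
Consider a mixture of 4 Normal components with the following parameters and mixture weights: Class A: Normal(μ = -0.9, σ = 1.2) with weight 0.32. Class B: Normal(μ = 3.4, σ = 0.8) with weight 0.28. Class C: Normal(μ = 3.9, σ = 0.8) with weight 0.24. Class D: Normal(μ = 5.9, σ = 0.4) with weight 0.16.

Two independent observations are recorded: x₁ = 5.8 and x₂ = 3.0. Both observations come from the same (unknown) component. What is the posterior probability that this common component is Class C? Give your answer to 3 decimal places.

0.735

Apply Bayes' rule: the posterior for each component is proportional to its prior times its likelihood at x.
Since both observations come from the same component, the likelihood for component k is f_k(x₁)·f_k(x₂).
  L_A = [5.65542e-08] × [0.00169087] = 9.56261e-11
  L_B = [0.00553981] × [0.440082] = 0.00243797
  L_C = [0.0297149] × [0.264846] = 0.00786986
  L_D = [0.96667] × [3.84634e-12] = 3.71815e-12
Multiply by the mixture weights:
  π_A·L_A = 0.32 × 9.56261e-11 = 3.06003e-11
  π_B·L_B = 0.28 × 0.00243797 = 0.000682631
  π_C·L_C = 0.24 × 0.00786986 = 0.00188877
  π_D·L_D = 0.16 × 3.71815e-12 = 5.94904e-13
Denominator: 3.06003e-11 + 0.000682631 + 0.00188877 + 5.94904e-13 = 0.0025714
P(Class C | x₁, x₂) = 0.00188877 / 0.0025714 ≈ 0.735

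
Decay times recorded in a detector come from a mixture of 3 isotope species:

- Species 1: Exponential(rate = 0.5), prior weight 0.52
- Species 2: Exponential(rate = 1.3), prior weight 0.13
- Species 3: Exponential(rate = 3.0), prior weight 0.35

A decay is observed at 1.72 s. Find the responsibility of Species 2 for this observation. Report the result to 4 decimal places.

Apply Bayes' rule: the posterior for each component is proportional to its prior times its likelihood at x.
Component likelihoods at x = 1.72 s:
  f_1 = 0.211581
  f_2 = 0.138951
  f_3 = 0.0172251
Prior × likelihood for each component:
  π_1·f_1 = 0.52 × 0.211581 = 0.110022
  π_2·f_2 = 0.13 × 0.138951 = 0.0180636
  π_3·f_3 = 0.35 × 0.0172251 = 0.00602878
Evidence: 0.110022 + 0.0180636 + 0.00602878 = 0.134115
P(Species 2 | 1.72 s) ≈ 0.1347

0.1347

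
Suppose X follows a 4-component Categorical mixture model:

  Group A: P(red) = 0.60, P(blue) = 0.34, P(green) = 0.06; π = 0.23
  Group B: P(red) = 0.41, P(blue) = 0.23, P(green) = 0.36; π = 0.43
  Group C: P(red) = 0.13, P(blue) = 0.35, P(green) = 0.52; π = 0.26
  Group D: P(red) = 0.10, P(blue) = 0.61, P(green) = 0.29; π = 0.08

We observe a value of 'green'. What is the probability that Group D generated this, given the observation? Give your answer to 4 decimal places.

0.0709

Posterior ∝ prior × likelihood, so P(k | x) ∝ P(Z=k) f_k(x); normalise over all components.
Component likelihoods at x = 'green':
  p_A = 0.06
  p_B = 0.36
  p_C = 0.52
  p_D = 0.29
Multiply by the mixture weights:
  P(Z=A)·p_A = 0.23 × 0.06 = 0.0138
  P(Z=B)·p_B = 0.43 × 0.36 = 0.1548
  P(Z=C)·p_C = 0.26 × 0.52 = 0.1352
  P(Z=D)·p_D = 0.08 × 0.29 = 0.0232
Sum: 0.0138 + 0.1548 + 0.1352 + 0.0232 = 0.327
P(Group D | the observation) = 0.0232 / 0.327 ≈ 0.0709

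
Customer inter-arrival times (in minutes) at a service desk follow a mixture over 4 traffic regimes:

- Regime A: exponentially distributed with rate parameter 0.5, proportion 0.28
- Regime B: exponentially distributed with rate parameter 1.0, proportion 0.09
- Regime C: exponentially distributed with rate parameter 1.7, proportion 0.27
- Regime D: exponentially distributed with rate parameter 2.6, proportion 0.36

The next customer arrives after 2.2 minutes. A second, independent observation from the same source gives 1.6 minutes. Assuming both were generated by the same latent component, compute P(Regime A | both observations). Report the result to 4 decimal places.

By Bayes' theorem, P(k | x) = P(Z=k) f_k(x) / Σ_j P(Z=j) f_j(x).
Since both observations come from the same component, the likelihood for component k is f_k(x₁)·f_k(x₂).
  L_A = [0.166436] × [0.224664] = 0.0373922
  L_B = [0.110803] × [0.201897] = 0.0223708
  L_C = [0.040382] × [0.111987] = 0.00452226
  L_D = [0.00852725] × [0.0405797] = 0.000346033
Weight by the priors:
  P(Z=A)·L_A = 0.28 × 0.0373922 = 0.0104698
  P(Z=B)·L_B = 0.09 × 0.0223708 = 0.00201337
  P(Z=C)·L_C = 0.27 × 0.00452226 = 0.00122101
  P(Z=D)·L_D = 0.36 × 0.000346033 = 0.000124572
Denominator: 0.0104698 + 0.00201337 + 0.00122101 + 0.000124572 = 0.0138288
P(Regime A | x₁,x₂) = 0.0104698 / 0.0138288 ≈ 0.7571

0.7571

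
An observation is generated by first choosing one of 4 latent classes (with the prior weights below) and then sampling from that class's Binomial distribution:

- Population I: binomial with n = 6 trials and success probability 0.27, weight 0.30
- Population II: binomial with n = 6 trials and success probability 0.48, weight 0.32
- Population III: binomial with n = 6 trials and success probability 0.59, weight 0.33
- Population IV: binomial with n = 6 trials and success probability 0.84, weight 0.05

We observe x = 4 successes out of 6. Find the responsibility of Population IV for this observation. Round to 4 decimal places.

0.0498

The responsibility of component k is π_k f_k(x) divided by Σ_j π_j f_j(x).
Component likelihoods at x = 4 successes out of 6:
  f_I = 0.0424807
  f_II = 0.215309
  f_III = 0.305539
  f_IV = 0.191183
Prior × likelihood for each component:
  π_I·f_I = 0.30 × 0.0424807 = 0.0127442
  π_II·f_II = 0.32 × 0.215309 = 0.068899
  π_III·f_III = 0.33 × 0.305539 = 0.100828
  π_IV·f_IV = 0.05 × 0.191183 = 0.00955913
Evidence: 0.0127442 + 0.068899 + 0.100828 + 0.00955913 = 0.19203
So the posterior for Population IV is 0.00955913 / 0.19203 ≈ 0.0498.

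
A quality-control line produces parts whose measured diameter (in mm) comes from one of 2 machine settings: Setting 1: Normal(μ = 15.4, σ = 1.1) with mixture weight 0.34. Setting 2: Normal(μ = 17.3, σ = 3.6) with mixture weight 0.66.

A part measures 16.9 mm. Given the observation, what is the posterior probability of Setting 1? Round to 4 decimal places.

By Bayes' theorem, P(k | x) = w_k f_k(x) / Σ_j w_j f_j(x).
Component likelihoods at x = 16.9 mm:
  f_1 = 0.14313
  f_2 = 0.110135
Prior × likelihood for each component:
  w_1·f_1 = 0.34 × 0.14313 = 0.0486643
  w_2·f_2 = 0.66 × 0.110135 = 0.0726893
Marginal: 0.0486643 + 0.0726893 = 0.121354
So the posterior for Setting 1 is 0.0486643 / 0.121354 ≈ 0.4010.

0.4010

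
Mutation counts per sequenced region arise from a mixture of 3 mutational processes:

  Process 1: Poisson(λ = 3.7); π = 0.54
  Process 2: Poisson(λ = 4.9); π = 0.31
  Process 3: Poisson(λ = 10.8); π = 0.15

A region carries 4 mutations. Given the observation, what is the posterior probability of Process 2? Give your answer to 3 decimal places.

0.343

Posterior ∝ prior × likelihood, so P(k | x) ∝ w_k f_k(x); normalise over all components.
Poisson probabilities:
  L_1 = 0.193066
  L_2 = 0.178867
  L_3 = 0.0115639
Prior × likelihood for each component:
  w_1·L_1 = 0.54 × 0.193066 = 0.104256
  w_2·L_2 = 0.31 × 0.178867 = 0.0554488
  w_3·L_3 = 0.15 × 0.0115639 = 0.00173458
Denominator: 0.104256 + 0.0554488 + 0.00173458 = 0.161439
P(Process 2 | 4 mutations) = 0.0554488 / 0.161439 ≈ 0.343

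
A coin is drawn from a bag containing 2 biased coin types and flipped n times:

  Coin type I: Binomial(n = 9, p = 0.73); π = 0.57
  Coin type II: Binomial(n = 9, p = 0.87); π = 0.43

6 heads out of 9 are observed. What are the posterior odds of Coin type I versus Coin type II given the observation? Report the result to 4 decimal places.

4.1447

Only the two components matter; the odds are (P(Z=i) f_i(x)) / (P(Z=j) f_j(x)).
Evaluate each component's likelihood at the observed value:
  f_I = C(9,6)·0.73^6·0.27^3 = 84·0.151334·0.019683 = 0.250212
  f_II = C(9,6)·0.87^6·0.13^3 = 84·0.433626·0.002197 = 0.0800248
Odds = (0.57/0.43) × (0.250212/0.0800248) = 1.32558 × 3.12668 ≈ 4.1447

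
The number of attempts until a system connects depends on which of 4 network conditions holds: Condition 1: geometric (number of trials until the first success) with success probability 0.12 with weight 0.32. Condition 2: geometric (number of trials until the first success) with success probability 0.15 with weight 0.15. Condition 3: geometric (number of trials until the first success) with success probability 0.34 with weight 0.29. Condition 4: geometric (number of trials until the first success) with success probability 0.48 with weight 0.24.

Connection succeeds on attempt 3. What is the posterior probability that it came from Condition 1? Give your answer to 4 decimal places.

0.2476

Apply Bayes' rule: the posterior for each component is proportional to its prior times its likelihood at x.
Evaluate each component's likelihood at the observed value:
  f_1 = 0.092928
  f_2 = 0.108375
  f_3 = 0.148104
  f_4 = 0.129792
Multiply by the mixture weights:
  π_1·f_1 = 0.32 × 0.092928 = 0.029737
  π_2·f_2 = 0.15 × 0.108375 = 0.0162562
  π_3·f_3 = 0.29 × 0.148104 = 0.0429502
  π_4·f_4 = 0.24 × 0.129792 = 0.0311501
Sum: 0.029737 + 0.0162562 + 0.0429502 + 0.0311501 = 0.120093
P(Condition 1 | 3) ≈ 0.2476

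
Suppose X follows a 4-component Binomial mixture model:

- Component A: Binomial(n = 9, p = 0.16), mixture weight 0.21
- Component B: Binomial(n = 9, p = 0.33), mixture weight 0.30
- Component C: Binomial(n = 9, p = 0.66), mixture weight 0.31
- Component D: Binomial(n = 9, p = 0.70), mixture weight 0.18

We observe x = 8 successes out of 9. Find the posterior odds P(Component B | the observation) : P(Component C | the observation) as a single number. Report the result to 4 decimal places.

Only the two components matter; the odds are (π_i f_i(x)) / (π_j f_j(x)).
Component likelihoods at x = 8 successes out of 9:
  L_A = C(9,8)·0.16^8·0.84^1 = 9·4.29497e-07·0.84 = 3.247e-06
  L_B = C(9,8)·0.33^8·0.67^1 = 9·0.000140641·0.67 = 0.000848064
  L_C = C(9,8)·0.66^8·0.34^1 = 9·0.0360041·0.34 = 0.110172
  L_D = C(9,8)·0.70^8·0.30^1 = 9·0.057648·0.3 = 0.15565
Posterior odds = (π_B·L_B) / (π_C·L_C) = (0.30·0.000848064) / (0.31·0.110172) = 0.000254419 / 0.0341535 ≈ 0.0074

0.0074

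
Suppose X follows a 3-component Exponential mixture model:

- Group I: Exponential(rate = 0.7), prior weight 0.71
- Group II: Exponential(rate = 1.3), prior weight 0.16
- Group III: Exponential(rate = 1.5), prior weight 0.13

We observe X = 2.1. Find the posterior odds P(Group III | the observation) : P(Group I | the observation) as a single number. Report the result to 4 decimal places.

Posterior odds = (P(Z=i) f_i(x)) / (P(Z=j) f_j(x)); the normalising sum cancels.
Exponential densities:
  p_I = 0.7·e^(−0.7·2.1) = 0.7·e^(−1.4700) = 0.160948
  p_II = 1.3·e^(−1.3·2.1) = 1.3·e^(−2.7300) = 0.0847851
  p_III = 1.5·e^(−1.5·2.1) = 1.5·e^(−3.1500) = 0.0642782
Posterior odds = (P(Z=III)·p_III) / (P(Z=I)·p_I) = (0.13·0.0642782) / (0.71·0.160948) = 0.00835616 / 0.114273 ≈ 0.0731

0.0731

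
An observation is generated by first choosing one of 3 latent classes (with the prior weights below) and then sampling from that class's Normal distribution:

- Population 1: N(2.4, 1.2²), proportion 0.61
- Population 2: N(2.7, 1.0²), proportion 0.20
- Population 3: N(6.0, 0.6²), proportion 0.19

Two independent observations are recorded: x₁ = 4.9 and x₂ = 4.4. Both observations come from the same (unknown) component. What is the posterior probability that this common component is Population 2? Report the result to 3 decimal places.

P(component k | x) = π_k·f_k(x) / marginal(x), where marginal(x) = Σ_j π_j·f_j(x).
Since both observations come from the same component, the likelihood for component k is f_k(x₁)·f_k(x₂).
  f_1 = [(1/(1.2·√(2π)))·exp(−(4.9−2.4)²/(2·1.2²)) = 0.332452·exp(-2.17014) = 0.0379533] × [0.0828976] = 0.00314624
  f_2 = [(1/(1.0·√(2π)))·exp(−(4.9−2.7)²/(2·1.0²)) = 0.398942·exp(-2.42000) = 0.0354746] × [0.0940491] = 0.00333635
  f_3 = [(1/(0.6·√(2π)))·exp(−(4.9−6.0)²/(2·0.6²)) = 0.664904·exp(-1.68056) = 0.123852] × [0.0189933] = 0.00235236
Weight by the priors:
  π_1·f_1 = 0.61 × 0.00314624 = 0.0019192
  π_2·f_2 = 0.20 × 0.00333635 = 0.000667271
  π_3·f_3 = 0.19 × 0.00235236 = 0.000446948
Normaliser: 0.0019192 + 0.000667271 + 0.000446948 = 0.00303342
P(Population 2 | x) ≈ 0.220

0.220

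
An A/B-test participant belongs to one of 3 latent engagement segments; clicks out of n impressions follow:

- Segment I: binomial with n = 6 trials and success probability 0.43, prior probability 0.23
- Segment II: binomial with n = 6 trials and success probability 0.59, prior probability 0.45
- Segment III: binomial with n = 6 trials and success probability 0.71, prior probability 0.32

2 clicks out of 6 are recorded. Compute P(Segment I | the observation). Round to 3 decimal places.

0.446

Posterior ∝ prior × likelihood, so P(k | x) ∝ π_k f_k(x); normalise over all components.
Component likelihoods at x = 2 clicks out of 6:
  L_I = 0.292771
  L_II = 0.147547
  L_III = 0.0534811
Multiply by the mixture weights:
  π_I·L_I = 0.23 × 0.292771 = 0.0673373
  π_II·L_II = 0.45 × 0.147547 = 0.0663962
  π_III·L_III = 0.32 × 0.0534811 = 0.0171139
Evidence: 0.0673373 + 0.0663962 + 0.0171139 = 0.150847
P(Segment I | data) = 0.0673373 / 0.150847 ≈ 0.446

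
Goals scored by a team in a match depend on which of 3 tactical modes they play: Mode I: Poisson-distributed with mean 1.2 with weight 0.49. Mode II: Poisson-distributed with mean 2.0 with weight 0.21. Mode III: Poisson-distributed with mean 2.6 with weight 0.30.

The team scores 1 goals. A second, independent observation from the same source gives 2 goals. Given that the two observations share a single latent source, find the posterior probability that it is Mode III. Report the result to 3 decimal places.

0.213

The responsibility of component k is w_k f_k(x) divided by Σ_j w_j f_j(x).
Since both observations come from the same component, the likelihood for component k is f_k(x₁)·f_k(x₂).
  p_I = [e^(−1.2)·1.2^1/1! = 0.361433] × [0.21686] = 0.0783803
  p_II = [e^(−2.0)·2.0^1/1! = 0.270671] × [0.270671] = 0.0732626
  p_III = [e^(−2.6)·2.6^1/1! = 0.193111] × [0.251045] = 0.0484796
Prior × likelihood for each component:
  w_I·p_I = 0.49 × 0.0783803 = 0.0384064
  w_II·p_II = 0.21 × 0.0732626 = 0.0153851
  w_III·p_III = 0.30 × 0.0484796 = 0.0145439
Evidence: 0.0384064 + 0.0153851 + 0.0145439 = 0.0683354
So the posterior for Mode III is 0.0145439 / 0.0683354 ≈ 0.213.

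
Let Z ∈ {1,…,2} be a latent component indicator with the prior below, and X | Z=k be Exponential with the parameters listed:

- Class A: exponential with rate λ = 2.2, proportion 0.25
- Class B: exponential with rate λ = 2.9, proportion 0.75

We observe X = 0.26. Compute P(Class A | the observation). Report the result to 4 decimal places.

0.2327

P(component k | x) = π_k·f_k(x) / marginal(x), where marginal(x) = Σ_j π_j·f_j(x).
Evaluate each component's likelihood at the observed value:
  f_A = 2.2·e^(−2.2·0.26) = 2.2·e^(−0.5720) = 1.24167
  f_B = 2.9·e^(−2.9·0.26) = 2.9·e^(−0.7540) = 1.36439
Multiply by the mixture weights:
  π_A·f_A = 0.25 × 1.24167 = 0.310418
  π_B·f_B = 0.75 × 1.36439 = 1.0233
Denominator: 0.310418 + 1.0233 = 1.33371
P(Class A | 0.26) = 0.310418 / 1.33371 ≈ 0.2327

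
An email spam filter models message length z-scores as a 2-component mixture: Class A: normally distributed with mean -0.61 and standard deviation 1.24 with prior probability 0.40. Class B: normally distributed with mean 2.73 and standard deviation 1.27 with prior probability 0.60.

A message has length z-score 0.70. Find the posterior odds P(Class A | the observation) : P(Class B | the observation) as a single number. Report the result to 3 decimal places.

1.402

The posterior odds equal the prior odds times the likelihood ratio: (π_i/π_j)·(f_i(x)/f_j(x)).
Normal densities:
  p_A = 0.184133
  p_B = 0.0875595
0.0736534 / 0.0525357 ≈ 1.402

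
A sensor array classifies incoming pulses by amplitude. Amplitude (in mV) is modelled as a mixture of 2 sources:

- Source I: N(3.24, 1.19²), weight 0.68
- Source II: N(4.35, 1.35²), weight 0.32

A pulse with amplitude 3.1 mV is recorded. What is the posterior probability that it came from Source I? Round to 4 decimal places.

The responsibility of component k is π_k f_k(x) divided by Σ_j π_j f_j(x).
Component likelihoods at x = 3.1 mV:
  L_I = (1/(1.19·√(2π)))·exp(−(3.1−3.24)²/(2·1.19²)) = 0.335246·exp(-0.00692) = 0.332934
  L_II = (1/(1.35·√(2π)))·exp(−(3.1−4.35)²/(2·1.35²)) = 0.295513·exp(-0.42867) = 0.19249
Multiply by the mixture weights:
  π_I·L_I = 0.68 × 0.332934 = 0.226395
  π_II·L_II = 0.32 × 0.19249 = 0.0615967
Sum: 0.226395 + 0.0615967 = 0.287992
P(Source I | the observation) ≈ 0.7861

0.7861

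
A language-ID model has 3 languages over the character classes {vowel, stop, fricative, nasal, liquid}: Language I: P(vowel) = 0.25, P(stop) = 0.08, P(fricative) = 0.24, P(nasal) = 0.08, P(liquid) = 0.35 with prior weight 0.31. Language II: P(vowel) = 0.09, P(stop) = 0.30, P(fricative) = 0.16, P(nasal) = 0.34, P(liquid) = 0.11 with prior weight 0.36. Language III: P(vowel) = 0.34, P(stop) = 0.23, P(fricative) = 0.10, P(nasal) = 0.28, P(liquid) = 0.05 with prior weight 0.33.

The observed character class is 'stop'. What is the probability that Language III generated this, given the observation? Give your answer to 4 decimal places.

By Bayes' theorem, P(k | x) = π_k f_k(x) / Σ_j π_j f_j(x).
Categorical probabilities:
  f_I = 0.08
  f_II = 0.3
  f_III = 0.23
Multiply by the mixture weights:
  π_I·f_I = 0.31 × 0.08 = 0.0248
  π_II·f_II = 0.36 × 0.3 = 0.108
  π_III·f_III = 0.33 × 0.23 = 0.0759
Evidence: 0.0248 + 0.108 + 0.0759 = 0.2087
P(Language III | x) ≈ 0.3637

0.3637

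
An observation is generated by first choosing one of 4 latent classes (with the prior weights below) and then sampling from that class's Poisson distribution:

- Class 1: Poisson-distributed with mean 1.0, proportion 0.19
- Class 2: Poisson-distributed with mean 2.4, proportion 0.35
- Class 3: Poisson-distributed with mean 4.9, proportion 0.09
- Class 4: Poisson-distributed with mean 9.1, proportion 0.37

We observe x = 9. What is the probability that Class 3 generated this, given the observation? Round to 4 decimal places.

P(component k | x) = w_k·f_k(x) / marginal(x), where marginal(x) = Σ_j w_j·f_j(x).
Component likelihoods at x = 9:
  L_1 = e^(−1.0)·1.0^9/9! = 1.01378e-06
  L_2 = e^(−2.4)·2.4^9/9! = 0.000660437
  L_3 = e^(−4.9)·4.9^9/9! = 0.0334163
  L_4 = e^(−9.1)·9.1^9/9! = 0.131683
Multiply by the mixture weights:
  w_1·L_1 = 0.19 × 1.01378e-06 = 1.92618e-07
  w_2·L_2 = 0.35 × 0.000660437 = 0.000231153
  w_3·L_3 = 0.09 × 0.0334163 = 0.00300747
  w_4·L_4 = 0.37 × 0.131683 = 0.0487227
Sum: 1.92618e-07 + 0.000231153 + 0.00300747 + 0.0487227 = 0.0519615
P(Class 3 | x) = 0.00300747 / 0.0519615 ≈ 0.0579

0.0579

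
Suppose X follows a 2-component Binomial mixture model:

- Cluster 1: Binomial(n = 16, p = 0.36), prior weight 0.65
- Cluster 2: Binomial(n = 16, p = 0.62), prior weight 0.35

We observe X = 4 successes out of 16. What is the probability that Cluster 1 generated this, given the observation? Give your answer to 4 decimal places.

0.9910

Apply Bayes' rule: the posterior for each component is proportional to its prior times its likelihood at x.
Evaluate each component's likelihood at the observed value:
  L_1 = 0.144358
  L_2 = 0.00243804
Multiply by the mixture weights:
  π_1·L_1 = 0.65 × 0.144358 = 0.0938327
  π_2·L_2 = 0.35 × 0.00243804 = 0.000853315
Evidence: 0.0938327 + 0.000853315 = 0.0946861
P(Cluster 1 | 4 successes out of 16) = 0.0938327 / 0.0946861 ≈ 0.9910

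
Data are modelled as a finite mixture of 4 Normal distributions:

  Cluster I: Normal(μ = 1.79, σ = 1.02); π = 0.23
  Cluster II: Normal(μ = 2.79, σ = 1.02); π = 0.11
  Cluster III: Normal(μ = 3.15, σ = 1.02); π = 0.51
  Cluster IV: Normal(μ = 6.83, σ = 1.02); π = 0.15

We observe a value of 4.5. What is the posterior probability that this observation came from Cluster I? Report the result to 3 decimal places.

The responsibility of component k is P(Z=k) f_k(x) divided by Σ_j P(Z=j) f_j(x).
Component likelihoods at x = 4.5:
  f_I = (1/(1.02·√(2π)))·exp(−(4.5−1.79)²/(2·1.02²)) = 0.391120·exp(-3.52946) = 0.0114679
  f_II = (1/(1.02·√(2π)))·exp(−(4.5−2.79)²/(2·1.02²)) = 0.391120·exp(-1.40528) = 0.0959414
  f_III = (1/(1.02·√(2π)))·exp(−(4.5−3.15)²/(2·1.02²)) = 0.391120·exp(-0.87587) = 0.162902
  f_IV = (1/(1.02·√(2π)))·exp(−(4.5−6.83)²/(2·1.02²)) = 0.391120·exp(-2.60904) = 0.0287883
Prior × likelihood for each component:
  P(Z=I)·f_I = 0.23 × 0.0114679 = 0.00263762
  P(Z=II)·f_II = 0.11 × 0.0959414 = 0.0105536
  P(Z=III)·f_III = 0.51 × 0.162902 = 0.08308
  P(Z=IV)·f_IV = 0.15 × 0.0287883 = 0.00431825
Sum: 0.00263762 + 0.0105536 + 0.08308 + 0.00431825 = 0.100589
P(Cluster I | 4.5) ≈ 0.026

0.026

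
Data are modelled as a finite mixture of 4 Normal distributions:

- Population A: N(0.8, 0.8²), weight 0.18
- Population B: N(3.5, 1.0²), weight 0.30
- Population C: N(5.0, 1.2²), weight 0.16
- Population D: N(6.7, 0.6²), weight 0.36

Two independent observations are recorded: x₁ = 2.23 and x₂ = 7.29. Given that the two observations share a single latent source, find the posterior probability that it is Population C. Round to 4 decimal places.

The responsibility of component k is π_k f_k(x) divided by Σ_j π_j f_j(x).
Since both observations come from the same component, the likelihood for component k is f_k(x₁)·f_k(x₂).
  L_A = [(1/(0.8·√(2π)))·exp(−(2.23−0.8)²/(2·0.8²)) = 0.498678·exp(-1.59758) = 0.100925] × [2.55143e-15] = 2.57504e-16
  L_B = [(1/(1.0·√(2π)))·exp(−(2.23−3.5)²/(2·1.0²)) = 0.398942·exp(-0.80645) = 0.178104] × [0.000303239] = 5.40081e-05
  L_C = [(1/(1.2·√(2π)))·exp(−(2.23−5.0)²/(2·1.2²)) = 0.332452·exp(-2.66420) = 0.0231569] × [0.053819] = 0.00124628
  L_D = [(1/(0.6·√(2π)))·exp(−(2.23−6.7)²/(2·0.6²)) = 0.664904·exp(-27.75125) = 5.89582e-13] × [0.410005] = 2.41732e-13
Prior × likelihood for each component:
  π_A·L_A = 0.18 × 2.57504e-16 = 4.63507e-17
  π_B·L_B = 0.30 × 5.40081e-05 = 1.62024e-05
  π_C·L_C = 0.16 × 0.00124628 = 0.000199405
  π_D·L_D = 0.36 × 2.41732e-13 = 8.70234e-14
Marginal: 4.63507e-17 + 1.62024e-05 + 0.000199405 + 8.70234e-14 = 0.000215608
So the posterior for Population C is 0.000199405 / 0.000215608 ≈ 0.9249.

0.9249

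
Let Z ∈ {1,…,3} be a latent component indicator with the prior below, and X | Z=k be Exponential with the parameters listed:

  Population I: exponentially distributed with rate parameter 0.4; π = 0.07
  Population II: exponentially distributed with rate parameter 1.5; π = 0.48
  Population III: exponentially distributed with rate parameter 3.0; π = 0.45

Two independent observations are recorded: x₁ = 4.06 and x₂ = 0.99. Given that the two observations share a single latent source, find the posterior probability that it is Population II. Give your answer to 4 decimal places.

Apply Bayes' rule: the posterior for each component is proportional to its prior times its likelihood at x.
Since both observations come from the same component, the likelihood for component k is f_k(x₁)·f_k(x₂).
  L_I = [0.4·e^(−0.4·4.06) = 0.4·e^(−1.6240) = 0.0788435] × [0.269203] = 0.0212249
  L_II = [1.5·e^(−1.5·4.06) = 1.5·e^(−6.0900) = 0.00339811] × [0.339754] = 0.00115452
  L_III = [3.0·e^(−3.0·4.06) = 3.0·e^(−12.1800) = 1.53962e-05] × [0.15391] = 2.36963e-06
Multiply by the mixture weights:
  w_I·L_I = 0.07 × 0.0212249 = 0.00148574
  w_II·L_II = 0.48 × 0.00115452 = 0.00055417
  w_III·L_III = 0.45 × 2.36963e-06 = 1.06633e-06
Sum: 0.00148574 + 0.00055417 + 1.06633e-06 = 0.00204098
P(Population II | x₁,x₂) = 0.00055417 / 0.00204098 ≈ 0.2715

0.2715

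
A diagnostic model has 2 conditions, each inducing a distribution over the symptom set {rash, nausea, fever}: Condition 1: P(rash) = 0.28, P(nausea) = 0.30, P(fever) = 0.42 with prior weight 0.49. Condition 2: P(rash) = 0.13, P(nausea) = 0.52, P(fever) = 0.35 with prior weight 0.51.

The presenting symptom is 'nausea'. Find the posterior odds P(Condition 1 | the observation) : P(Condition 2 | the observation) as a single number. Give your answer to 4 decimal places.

Posterior odds = (w_i f_i(x)) / (w_j f_j(x)); the normalising sum cancels.
Component likelihoods at x = 'nausea':
  f_1 = 0.3
  f_2 = 0.52
Odds = (0.49/0.51) × (0.3/0.52) = 0.960784 × 0.576923 ≈ 0.5543

0.5543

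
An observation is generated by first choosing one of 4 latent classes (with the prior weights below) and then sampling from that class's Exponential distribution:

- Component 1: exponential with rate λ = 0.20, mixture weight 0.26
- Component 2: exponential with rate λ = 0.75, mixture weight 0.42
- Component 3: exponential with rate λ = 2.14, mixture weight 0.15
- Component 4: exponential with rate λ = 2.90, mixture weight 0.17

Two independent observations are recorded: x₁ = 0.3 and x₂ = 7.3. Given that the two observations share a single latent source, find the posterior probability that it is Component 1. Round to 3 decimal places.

The responsibility of component k is P(Z=k) f_k(x) divided by Σ_j P(Z=j) f_j(x).
Since both observations come from the same component, the likelihood for component k is f_k(x₁)·f_k(x₂).
  L_1 = [0.188353] × [0.0464473] = 0.00874848
  L_2 = [0.598887] × [0.00314267] = 0.00188211
  L_3 = [1.12615] × [3.51451e-07] = 3.95788e-07
  L_4 = [1.21496] × [1.85517e-09] = 2.25396e-09
Weight by the priors:
  P(Z=1)·L_1 = 0.26 × 0.00874848 = 0.0022746
  P(Z=2)·L_2 = 0.42 × 0.00188211 = 0.000790484
  P(Z=3)·L_3 = 0.15 × 3.95788e-07 = 5.93681e-08
  P(Z=4)·L_4 = 0.17 × 2.25396e-09 = 3.83173e-10
Evidence: 0.0022746 + 0.000790484 + 5.93681e-08 + 3.83173e-10 = 0.00306515
Responsibility of Component 1: 0.0022746 / 0.00306515 ≈ 0.742

0.742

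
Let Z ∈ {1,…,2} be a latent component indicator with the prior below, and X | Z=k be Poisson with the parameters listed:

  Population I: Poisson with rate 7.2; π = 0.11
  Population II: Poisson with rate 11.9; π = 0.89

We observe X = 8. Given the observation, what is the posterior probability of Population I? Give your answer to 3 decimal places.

P(component k | x) = π_k·f_k(x) / marginal(x), where marginal(x) = Σ_j π_j·f_j(x).
Evaluate each component's likelihood at the observed value:
  L_I = 0.133727
  L_II = 0.0677253
Unnormalised posteriors:
  π_I·L_I = 0.11 × 0.133727 = 0.01471
  π_II·L_II = 0.89 × 0.0677253 = 0.0602755
Denominator: 0.01471 + 0.0602755 = 0.0749855
So the posterior for Population I is 0.01471 / 0.0749855 ≈ 0.196.

0.196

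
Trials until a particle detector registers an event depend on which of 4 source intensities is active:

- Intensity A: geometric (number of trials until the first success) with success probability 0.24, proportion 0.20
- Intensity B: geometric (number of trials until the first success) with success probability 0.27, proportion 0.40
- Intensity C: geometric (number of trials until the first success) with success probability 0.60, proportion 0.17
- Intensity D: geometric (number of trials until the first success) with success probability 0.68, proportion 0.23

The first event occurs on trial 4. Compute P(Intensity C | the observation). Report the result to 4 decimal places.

Posterior ∝ prior × likelihood, so P(k | x) ∝ π_k f_k(x); normalise over all components.
Component likelihoods at x = 4:
  L_A = 0.24·(1−0.24)^3 = 0.24·0.438976 = 0.105354
  L_B = 0.27·(1−0.27)^3 = 0.27·0.389017 = 0.105035
  L_C = 0.60·(1−0.60)^3 = 0.60·0.064 = 0.0384
  L_D = 0.68·(1−0.68)^3 = 0.68·0.032768 = 0.0222822
Weight by the priors:
  π_A·L_A = 0.20 × 0.105354 = 0.0210708
  π_B·L_B = 0.40 × 0.105035 = 0.0420138
  π_C·L_C = 0.17 × 0.0384 = 0.006528
  π_D·L_D = 0.23 × 0.0222822 = 0.00512492
Denominator: 0.0210708 + 0.0420138 + 0.006528 + 0.00512492 = 0.0747376
P(Intensity C | x) = 0.006528 / 0.0747376 ≈ 0.0873

0.0873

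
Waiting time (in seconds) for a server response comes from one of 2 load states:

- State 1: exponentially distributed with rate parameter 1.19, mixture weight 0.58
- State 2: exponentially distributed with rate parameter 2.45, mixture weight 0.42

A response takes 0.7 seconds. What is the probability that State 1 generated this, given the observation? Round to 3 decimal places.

By Bayes' theorem, P(k | x) = π_k f_k(x) / Σ_j π_j f_j(x).
Exponential densities:
  f_1 = 0.517344
  f_2 = 0.440911
Multiply by the mixture weights:
  π_1·f_1 = 0.58 × 0.517344 = 0.30006
  π_2·f_2 = 0.42 × 0.440911 = 0.185183
Denominator: 0.30006 + 0.185183 = 0.485242
P(State 1 | x) ≈ 0.618

0.618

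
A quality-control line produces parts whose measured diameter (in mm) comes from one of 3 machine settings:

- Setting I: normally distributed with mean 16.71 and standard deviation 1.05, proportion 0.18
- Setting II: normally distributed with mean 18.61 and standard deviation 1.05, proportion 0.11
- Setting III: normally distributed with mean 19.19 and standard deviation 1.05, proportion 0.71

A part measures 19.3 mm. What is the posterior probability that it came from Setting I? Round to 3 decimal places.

0.011

Apply Bayes' rule: the posterior for each component is proportional to its prior times its likelihood at x.
Evaluate each component's likelihood at the observed value:
  p_I = (1/(1.05·√(2π)))·exp(−(19.3−16.71)²/(2·1.05²)) = 0.379945·exp(-3.04222) = 0.0181343
  p_II = (1/(1.05·√(2π)))·exp(−(19.3−18.61)²/(2·1.05²)) = 0.379945·exp(-0.21592) = 0.30616
  p_III = (1/(1.05·√(2π)))·exp(−(19.3−19.19)²/(2·1.05²)) = 0.379945·exp(-0.00549) = 0.377866
Weight by the priors:
  w_I·p_I = 0.18 × 0.0181343 = 0.00326417
  w_II·p_II = 0.11 × 0.30616 = 0.0336776
  w_III·p_III = 0.71 × 0.377866 = 0.268285
Denominator: 0.00326417 + 0.0336776 + 0.268285 = 0.305226
P(Setting I | data) ≈ 0.011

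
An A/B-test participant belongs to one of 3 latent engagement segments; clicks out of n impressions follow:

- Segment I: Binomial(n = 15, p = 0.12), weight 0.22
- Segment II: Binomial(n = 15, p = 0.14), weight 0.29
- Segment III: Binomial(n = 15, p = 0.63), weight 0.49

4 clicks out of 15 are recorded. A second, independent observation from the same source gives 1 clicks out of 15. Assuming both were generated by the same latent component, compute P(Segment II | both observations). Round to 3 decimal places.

0.616

Posterior ∝ prior × likelihood, so P(k | x) ∝ π_k f_k(x); normalise over all components.
Since both observations come from the same component, the likelihood for component k is f_k(x₁)·f_k(x₂).
  f_I = [C(15,4)·0.12^4·0.88^11 = 1365·0.00020736·0.245081 = 0.0693693] × [0.300628] = 0.0208544
  f_II = [C(15,4)·0.14^4·0.86^11 = 1365·0.00038416·0.190319 = 0.0997994] × [0.254213] = 0.0253703
  f_III = [C(15,4)·0.63^4·0.37^11 = 1365·0.15753·1.77918e-05 = 0.00382573] × [8.5164e-06] = 3.25814e-08
Multiply by the mixture weights:
  π_I·f_I = 0.22 × 0.0208544 = 0.00458796
  π_II·f_II = 0.29 × 0.0253703 = 0.00735738
  π_III·f_III = 0.49 × 3.25814e-08 = 1.59649e-08
Normaliser: 0.00458796 + 0.00735738 + 1.59649e-08 = 0.0119454
So the posterior for Segment II is 0.00735738 / 0.0119454 ≈ 0.616.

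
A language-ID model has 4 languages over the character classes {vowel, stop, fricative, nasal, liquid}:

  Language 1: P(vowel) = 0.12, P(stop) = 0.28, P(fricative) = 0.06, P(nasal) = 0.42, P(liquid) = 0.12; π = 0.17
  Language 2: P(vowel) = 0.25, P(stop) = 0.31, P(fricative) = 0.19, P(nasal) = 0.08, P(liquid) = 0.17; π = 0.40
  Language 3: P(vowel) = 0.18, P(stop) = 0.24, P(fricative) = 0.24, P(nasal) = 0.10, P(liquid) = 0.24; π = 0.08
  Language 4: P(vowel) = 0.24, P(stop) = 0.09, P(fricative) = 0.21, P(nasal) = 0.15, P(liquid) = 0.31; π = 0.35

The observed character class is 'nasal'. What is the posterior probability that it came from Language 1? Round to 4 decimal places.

0.4356

Posterior ∝ prior × likelihood, so P(k | x) ∝ P(Z=k) f_k(x); normalise over all components.
Evaluate each component's likelihood at the observed value:
  L_1 = 0.42
  L_2 = 0.08
  L_3 = 0.1
  L_4 = 0.15
Multiply by the mixture weights:
  P(Z=1)·L_1 = 0.17 × 0.42 = 0.0714
  P(Z=2)·L_2 = 0.40 × 0.08 = 0.032
  P(Z=3)·L_3 = 0.08 × 0.1 = 0.008
  P(Z=4)·L_4 = 0.35 × 0.15 = 0.0525
Normaliser: 0.0714 + 0.032 + 0.008 + 0.0525 = 0.1639
So the posterior for Language 1 is 0.0714 / 0.1639 ≈ 0.4356.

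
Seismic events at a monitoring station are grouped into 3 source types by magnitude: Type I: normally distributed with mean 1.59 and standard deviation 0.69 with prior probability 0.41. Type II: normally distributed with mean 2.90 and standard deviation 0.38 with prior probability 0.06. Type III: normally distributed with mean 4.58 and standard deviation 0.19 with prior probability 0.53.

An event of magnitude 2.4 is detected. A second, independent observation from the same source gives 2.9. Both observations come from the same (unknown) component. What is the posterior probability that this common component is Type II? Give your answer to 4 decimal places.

Apply Bayes' rule: the posterior for each component is proportional to its prior times its likelihood at x.
Since both observations come from the same component, the likelihood for component k is f_k(x₁)·f_k(x₂).
  L_I = [0.29028] × [0.0953575] = 0.0276803
  L_II = [0.441753] × [1.04985] = 0.463773
  L_III = [5.44145e-29] × [2.21295e-17] = 1.20417e-45
Unnormalised posteriors:
  π_I·L_I = 0.41 × 0.0276803 = 0.0113489
  π_II·L_II = 0.06 × 0.463773 = 0.0278264
  π_III·L_III = 0.53 × 1.20417e-45 = 6.38208e-46
Normaliser: 0.0113489 + 0.0278264 + 6.38208e-46 = 0.0391753
Responsibility of Type II: 0.0278264 / 0.0391753 ≈ 0.7103

0.7103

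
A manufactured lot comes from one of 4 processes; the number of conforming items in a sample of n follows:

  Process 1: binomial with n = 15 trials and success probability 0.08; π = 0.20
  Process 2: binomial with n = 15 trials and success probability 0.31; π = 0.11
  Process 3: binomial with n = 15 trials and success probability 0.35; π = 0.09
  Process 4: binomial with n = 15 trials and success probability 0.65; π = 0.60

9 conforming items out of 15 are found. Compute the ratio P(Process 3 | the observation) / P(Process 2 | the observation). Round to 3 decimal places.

1.704

The posterior odds equal the prior odds times the likelihood ratio: (w_i/w_j)·(f_i(x)/f_j(x)).
Component likelihoods at x = 9 conforming items out of 15:
  f_1 = C(15,9)·0.08^9·0.92^6 = 5005·1.34218e-10·0.606355 = 4.07325e-07
  f_2 = C(15,9)·0.31^9·0.69^6 = 5005·2.64396e-05·0.107918 = 0.0142808
  f_3 = C(15,9)·0.35^9·0.65^6 = 5005·7.88156e-05·0.0754189 = 0.0297507
  f_4 = C(15,9)·0.65^9·0.35^6 = 5005·0.0207119·0.00183827 = 0.19056
Odds = (0.09/0.11) × (0.0297507/0.0142808) = 0.818182 × 2.08326 ≈ 1.704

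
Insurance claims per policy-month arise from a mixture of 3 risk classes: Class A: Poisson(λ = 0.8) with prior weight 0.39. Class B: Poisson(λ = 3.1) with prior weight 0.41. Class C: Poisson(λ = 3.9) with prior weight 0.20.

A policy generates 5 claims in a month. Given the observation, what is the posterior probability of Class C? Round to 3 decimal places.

0.406

By Bayes' theorem, P(k | x) = π_k f_k(x) / Σ_j π_j f_j(x).
Evaluate each component's likelihood at the observed value:
  L_A = 0.00122697
  L_B = 0.107477
  L_C = 0.152193
Prior × likelihood for each component:
  π_A·L_A = 0.39 × 0.00122697 = 0.000478517
  π_B·L_B = 0.41 × 0.107477 = 0.0440654
  π_C·L_C = 0.20 × 0.152193 = 0.0304385
Marginal: 0.000478517 + 0.0440654 + 0.0304385 = 0.0749825
P(Class C | 5 claims) ≈ 0.406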